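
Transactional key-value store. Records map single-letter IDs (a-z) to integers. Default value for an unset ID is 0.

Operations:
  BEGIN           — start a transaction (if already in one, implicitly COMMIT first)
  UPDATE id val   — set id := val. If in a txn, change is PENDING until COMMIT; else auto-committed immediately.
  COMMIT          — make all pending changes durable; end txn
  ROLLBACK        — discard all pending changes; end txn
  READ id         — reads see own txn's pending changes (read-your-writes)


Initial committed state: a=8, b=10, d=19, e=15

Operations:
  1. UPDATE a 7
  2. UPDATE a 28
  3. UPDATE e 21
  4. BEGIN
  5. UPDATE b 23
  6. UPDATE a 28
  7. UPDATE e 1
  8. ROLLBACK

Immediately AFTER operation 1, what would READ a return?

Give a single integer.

Answer: 7

Derivation:
Initial committed: {a=8, b=10, d=19, e=15}
Op 1: UPDATE a=7 (auto-commit; committed a=7)
After op 1: visible(a) = 7 (pending={}, committed={a=7, b=10, d=19, e=15})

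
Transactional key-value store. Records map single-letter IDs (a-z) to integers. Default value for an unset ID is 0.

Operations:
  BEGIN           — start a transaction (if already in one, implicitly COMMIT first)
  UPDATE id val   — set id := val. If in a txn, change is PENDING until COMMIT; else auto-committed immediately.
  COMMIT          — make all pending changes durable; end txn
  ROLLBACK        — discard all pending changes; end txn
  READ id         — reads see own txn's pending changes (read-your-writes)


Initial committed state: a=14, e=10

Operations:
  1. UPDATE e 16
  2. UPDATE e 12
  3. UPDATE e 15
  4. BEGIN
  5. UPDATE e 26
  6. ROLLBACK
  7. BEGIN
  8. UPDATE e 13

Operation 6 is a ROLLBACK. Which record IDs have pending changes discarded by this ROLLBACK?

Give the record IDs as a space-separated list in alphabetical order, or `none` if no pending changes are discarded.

Answer: e

Derivation:
Initial committed: {a=14, e=10}
Op 1: UPDATE e=16 (auto-commit; committed e=16)
Op 2: UPDATE e=12 (auto-commit; committed e=12)
Op 3: UPDATE e=15 (auto-commit; committed e=15)
Op 4: BEGIN: in_txn=True, pending={}
Op 5: UPDATE e=26 (pending; pending now {e=26})
Op 6: ROLLBACK: discarded pending ['e']; in_txn=False
Op 7: BEGIN: in_txn=True, pending={}
Op 8: UPDATE e=13 (pending; pending now {e=13})
ROLLBACK at op 6 discards: ['e']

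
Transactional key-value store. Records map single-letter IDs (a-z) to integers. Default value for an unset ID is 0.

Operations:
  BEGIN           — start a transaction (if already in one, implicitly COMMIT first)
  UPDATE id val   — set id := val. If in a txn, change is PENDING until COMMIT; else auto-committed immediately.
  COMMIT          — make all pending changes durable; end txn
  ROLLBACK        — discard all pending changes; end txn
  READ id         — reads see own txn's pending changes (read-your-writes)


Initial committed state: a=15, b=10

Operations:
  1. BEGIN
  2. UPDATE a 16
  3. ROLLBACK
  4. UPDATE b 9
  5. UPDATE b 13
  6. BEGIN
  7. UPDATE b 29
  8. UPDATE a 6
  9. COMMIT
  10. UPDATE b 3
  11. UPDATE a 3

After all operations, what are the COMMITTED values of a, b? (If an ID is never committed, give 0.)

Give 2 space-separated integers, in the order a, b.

Initial committed: {a=15, b=10}
Op 1: BEGIN: in_txn=True, pending={}
Op 2: UPDATE a=16 (pending; pending now {a=16})
Op 3: ROLLBACK: discarded pending ['a']; in_txn=False
Op 4: UPDATE b=9 (auto-commit; committed b=9)
Op 5: UPDATE b=13 (auto-commit; committed b=13)
Op 6: BEGIN: in_txn=True, pending={}
Op 7: UPDATE b=29 (pending; pending now {b=29})
Op 8: UPDATE a=6 (pending; pending now {a=6, b=29})
Op 9: COMMIT: merged ['a', 'b'] into committed; committed now {a=6, b=29}
Op 10: UPDATE b=3 (auto-commit; committed b=3)
Op 11: UPDATE a=3 (auto-commit; committed a=3)
Final committed: {a=3, b=3}

Answer: 3 3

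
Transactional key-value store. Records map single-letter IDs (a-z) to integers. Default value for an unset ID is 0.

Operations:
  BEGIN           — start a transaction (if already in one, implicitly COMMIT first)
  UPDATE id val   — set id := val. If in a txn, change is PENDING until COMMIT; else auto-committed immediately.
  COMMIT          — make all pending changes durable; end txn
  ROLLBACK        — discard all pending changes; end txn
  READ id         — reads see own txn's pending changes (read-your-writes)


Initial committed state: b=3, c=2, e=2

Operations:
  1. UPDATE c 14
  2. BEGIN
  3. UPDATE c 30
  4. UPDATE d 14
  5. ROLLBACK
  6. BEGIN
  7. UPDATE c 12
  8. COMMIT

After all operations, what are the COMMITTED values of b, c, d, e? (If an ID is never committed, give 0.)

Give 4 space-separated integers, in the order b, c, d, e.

Initial committed: {b=3, c=2, e=2}
Op 1: UPDATE c=14 (auto-commit; committed c=14)
Op 2: BEGIN: in_txn=True, pending={}
Op 3: UPDATE c=30 (pending; pending now {c=30})
Op 4: UPDATE d=14 (pending; pending now {c=30, d=14})
Op 5: ROLLBACK: discarded pending ['c', 'd']; in_txn=False
Op 6: BEGIN: in_txn=True, pending={}
Op 7: UPDATE c=12 (pending; pending now {c=12})
Op 8: COMMIT: merged ['c'] into committed; committed now {b=3, c=12, e=2}
Final committed: {b=3, c=12, e=2}

Answer: 3 12 0 2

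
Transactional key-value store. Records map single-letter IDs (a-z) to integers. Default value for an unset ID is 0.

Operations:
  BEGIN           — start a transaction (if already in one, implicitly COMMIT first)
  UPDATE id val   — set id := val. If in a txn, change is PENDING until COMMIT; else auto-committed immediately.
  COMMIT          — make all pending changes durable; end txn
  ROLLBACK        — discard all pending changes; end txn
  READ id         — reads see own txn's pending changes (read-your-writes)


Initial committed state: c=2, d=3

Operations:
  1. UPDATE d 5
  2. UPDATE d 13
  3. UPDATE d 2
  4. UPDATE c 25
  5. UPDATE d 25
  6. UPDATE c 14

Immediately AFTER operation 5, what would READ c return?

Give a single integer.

Answer: 25

Derivation:
Initial committed: {c=2, d=3}
Op 1: UPDATE d=5 (auto-commit; committed d=5)
Op 2: UPDATE d=13 (auto-commit; committed d=13)
Op 3: UPDATE d=2 (auto-commit; committed d=2)
Op 4: UPDATE c=25 (auto-commit; committed c=25)
Op 5: UPDATE d=25 (auto-commit; committed d=25)
After op 5: visible(c) = 25 (pending={}, committed={c=25, d=25})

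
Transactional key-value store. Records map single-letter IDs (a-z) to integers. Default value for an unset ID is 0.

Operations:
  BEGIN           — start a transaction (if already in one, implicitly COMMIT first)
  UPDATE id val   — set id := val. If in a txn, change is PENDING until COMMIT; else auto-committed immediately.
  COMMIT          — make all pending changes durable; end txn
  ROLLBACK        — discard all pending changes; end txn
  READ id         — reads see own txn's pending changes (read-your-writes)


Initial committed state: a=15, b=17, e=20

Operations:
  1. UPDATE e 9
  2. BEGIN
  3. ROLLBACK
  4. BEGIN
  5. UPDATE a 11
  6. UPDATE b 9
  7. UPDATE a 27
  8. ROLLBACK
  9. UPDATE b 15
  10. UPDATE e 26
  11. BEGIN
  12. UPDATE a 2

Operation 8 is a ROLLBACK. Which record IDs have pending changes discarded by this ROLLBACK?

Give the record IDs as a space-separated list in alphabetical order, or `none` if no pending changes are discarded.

Initial committed: {a=15, b=17, e=20}
Op 1: UPDATE e=9 (auto-commit; committed e=9)
Op 2: BEGIN: in_txn=True, pending={}
Op 3: ROLLBACK: discarded pending []; in_txn=False
Op 4: BEGIN: in_txn=True, pending={}
Op 5: UPDATE a=11 (pending; pending now {a=11})
Op 6: UPDATE b=9 (pending; pending now {a=11, b=9})
Op 7: UPDATE a=27 (pending; pending now {a=27, b=9})
Op 8: ROLLBACK: discarded pending ['a', 'b']; in_txn=False
Op 9: UPDATE b=15 (auto-commit; committed b=15)
Op 10: UPDATE e=26 (auto-commit; committed e=26)
Op 11: BEGIN: in_txn=True, pending={}
Op 12: UPDATE a=2 (pending; pending now {a=2})
ROLLBACK at op 8 discards: ['a', 'b']

Answer: a b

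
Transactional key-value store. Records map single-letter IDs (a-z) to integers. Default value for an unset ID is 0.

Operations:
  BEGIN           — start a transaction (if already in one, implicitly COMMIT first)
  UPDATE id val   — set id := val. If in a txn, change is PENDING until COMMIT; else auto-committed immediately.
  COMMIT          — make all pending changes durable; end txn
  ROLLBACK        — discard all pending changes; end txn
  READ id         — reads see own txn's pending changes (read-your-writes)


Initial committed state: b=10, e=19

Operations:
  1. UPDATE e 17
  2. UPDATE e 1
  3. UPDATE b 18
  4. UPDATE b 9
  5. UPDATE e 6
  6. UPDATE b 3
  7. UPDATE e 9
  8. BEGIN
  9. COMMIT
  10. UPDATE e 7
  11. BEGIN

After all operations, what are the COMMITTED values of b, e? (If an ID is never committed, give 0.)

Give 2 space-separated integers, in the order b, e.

Answer: 3 7

Derivation:
Initial committed: {b=10, e=19}
Op 1: UPDATE e=17 (auto-commit; committed e=17)
Op 2: UPDATE e=1 (auto-commit; committed e=1)
Op 3: UPDATE b=18 (auto-commit; committed b=18)
Op 4: UPDATE b=9 (auto-commit; committed b=9)
Op 5: UPDATE e=6 (auto-commit; committed e=6)
Op 6: UPDATE b=3 (auto-commit; committed b=3)
Op 7: UPDATE e=9 (auto-commit; committed e=9)
Op 8: BEGIN: in_txn=True, pending={}
Op 9: COMMIT: merged [] into committed; committed now {b=3, e=9}
Op 10: UPDATE e=7 (auto-commit; committed e=7)
Op 11: BEGIN: in_txn=True, pending={}
Final committed: {b=3, e=7}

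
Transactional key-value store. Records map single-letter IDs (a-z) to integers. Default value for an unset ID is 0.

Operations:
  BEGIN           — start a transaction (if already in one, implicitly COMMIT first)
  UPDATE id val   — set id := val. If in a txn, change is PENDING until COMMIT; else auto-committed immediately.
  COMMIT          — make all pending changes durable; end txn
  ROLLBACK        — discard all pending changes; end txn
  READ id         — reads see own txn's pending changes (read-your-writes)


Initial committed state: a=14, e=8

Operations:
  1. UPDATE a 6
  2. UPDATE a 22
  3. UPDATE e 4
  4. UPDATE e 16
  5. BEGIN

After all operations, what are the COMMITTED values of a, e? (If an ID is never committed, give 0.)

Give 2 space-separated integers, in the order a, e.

Initial committed: {a=14, e=8}
Op 1: UPDATE a=6 (auto-commit; committed a=6)
Op 2: UPDATE a=22 (auto-commit; committed a=22)
Op 3: UPDATE e=4 (auto-commit; committed e=4)
Op 4: UPDATE e=16 (auto-commit; committed e=16)
Op 5: BEGIN: in_txn=True, pending={}
Final committed: {a=22, e=16}

Answer: 22 16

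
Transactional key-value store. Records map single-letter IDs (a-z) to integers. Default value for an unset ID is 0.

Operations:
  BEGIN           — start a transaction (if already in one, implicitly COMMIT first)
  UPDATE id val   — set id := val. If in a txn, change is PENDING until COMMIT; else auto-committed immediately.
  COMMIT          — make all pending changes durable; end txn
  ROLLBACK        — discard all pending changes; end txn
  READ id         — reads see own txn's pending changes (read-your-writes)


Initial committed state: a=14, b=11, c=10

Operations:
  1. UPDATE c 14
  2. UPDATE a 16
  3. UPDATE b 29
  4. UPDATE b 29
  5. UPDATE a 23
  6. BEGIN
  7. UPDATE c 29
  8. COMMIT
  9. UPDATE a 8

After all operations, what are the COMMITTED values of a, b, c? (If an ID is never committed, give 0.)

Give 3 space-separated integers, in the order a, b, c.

Answer: 8 29 29

Derivation:
Initial committed: {a=14, b=11, c=10}
Op 1: UPDATE c=14 (auto-commit; committed c=14)
Op 2: UPDATE a=16 (auto-commit; committed a=16)
Op 3: UPDATE b=29 (auto-commit; committed b=29)
Op 4: UPDATE b=29 (auto-commit; committed b=29)
Op 5: UPDATE a=23 (auto-commit; committed a=23)
Op 6: BEGIN: in_txn=True, pending={}
Op 7: UPDATE c=29 (pending; pending now {c=29})
Op 8: COMMIT: merged ['c'] into committed; committed now {a=23, b=29, c=29}
Op 9: UPDATE a=8 (auto-commit; committed a=8)
Final committed: {a=8, b=29, c=29}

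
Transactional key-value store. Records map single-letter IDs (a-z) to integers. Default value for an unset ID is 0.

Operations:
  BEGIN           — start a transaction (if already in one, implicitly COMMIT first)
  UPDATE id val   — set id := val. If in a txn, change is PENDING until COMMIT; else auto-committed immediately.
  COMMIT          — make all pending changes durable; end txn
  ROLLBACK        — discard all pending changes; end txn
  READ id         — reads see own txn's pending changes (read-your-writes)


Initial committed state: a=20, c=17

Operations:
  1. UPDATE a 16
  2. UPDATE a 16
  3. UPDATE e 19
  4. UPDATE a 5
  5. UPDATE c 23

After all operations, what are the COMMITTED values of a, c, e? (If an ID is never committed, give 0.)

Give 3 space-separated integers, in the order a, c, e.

Answer: 5 23 19

Derivation:
Initial committed: {a=20, c=17}
Op 1: UPDATE a=16 (auto-commit; committed a=16)
Op 2: UPDATE a=16 (auto-commit; committed a=16)
Op 3: UPDATE e=19 (auto-commit; committed e=19)
Op 4: UPDATE a=5 (auto-commit; committed a=5)
Op 5: UPDATE c=23 (auto-commit; committed c=23)
Final committed: {a=5, c=23, e=19}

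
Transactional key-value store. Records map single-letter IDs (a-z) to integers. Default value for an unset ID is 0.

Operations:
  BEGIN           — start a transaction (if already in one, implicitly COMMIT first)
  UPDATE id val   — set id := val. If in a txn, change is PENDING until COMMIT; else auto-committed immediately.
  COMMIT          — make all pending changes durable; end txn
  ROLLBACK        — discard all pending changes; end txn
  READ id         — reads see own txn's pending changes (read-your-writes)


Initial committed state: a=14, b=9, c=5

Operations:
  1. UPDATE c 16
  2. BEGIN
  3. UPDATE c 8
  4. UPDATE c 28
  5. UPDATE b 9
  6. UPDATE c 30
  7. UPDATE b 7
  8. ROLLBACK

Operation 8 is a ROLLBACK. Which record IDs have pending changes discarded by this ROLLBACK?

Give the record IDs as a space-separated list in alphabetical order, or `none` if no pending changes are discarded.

Initial committed: {a=14, b=9, c=5}
Op 1: UPDATE c=16 (auto-commit; committed c=16)
Op 2: BEGIN: in_txn=True, pending={}
Op 3: UPDATE c=8 (pending; pending now {c=8})
Op 4: UPDATE c=28 (pending; pending now {c=28})
Op 5: UPDATE b=9 (pending; pending now {b=9, c=28})
Op 6: UPDATE c=30 (pending; pending now {b=9, c=30})
Op 7: UPDATE b=7 (pending; pending now {b=7, c=30})
Op 8: ROLLBACK: discarded pending ['b', 'c']; in_txn=False
ROLLBACK at op 8 discards: ['b', 'c']

Answer: b c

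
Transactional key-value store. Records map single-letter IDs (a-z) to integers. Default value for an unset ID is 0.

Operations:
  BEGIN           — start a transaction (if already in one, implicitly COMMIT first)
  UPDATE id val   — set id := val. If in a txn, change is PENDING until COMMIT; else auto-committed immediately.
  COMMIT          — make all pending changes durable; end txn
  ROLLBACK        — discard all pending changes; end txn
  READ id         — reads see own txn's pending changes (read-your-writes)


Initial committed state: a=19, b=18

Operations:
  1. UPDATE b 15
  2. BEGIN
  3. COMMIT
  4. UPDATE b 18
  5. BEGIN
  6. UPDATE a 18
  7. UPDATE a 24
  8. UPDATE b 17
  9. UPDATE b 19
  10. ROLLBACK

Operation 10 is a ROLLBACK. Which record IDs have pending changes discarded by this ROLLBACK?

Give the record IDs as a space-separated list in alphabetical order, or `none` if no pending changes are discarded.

Answer: a b

Derivation:
Initial committed: {a=19, b=18}
Op 1: UPDATE b=15 (auto-commit; committed b=15)
Op 2: BEGIN: in_txn=True, pending={}
Op 3: COMMIT: merged [] into committed; committed now {a=19, b=15}
Op 4: UPDATE b=18 (auto-commit; committed b=18)
Op 5: BEGIN: in_txn=True, pending={}
Op 6: UPDATE a=18 (pending; pending now {a=18})
Op 7: UPDATE a=24 (pending; pending now {a=24})
Op 8: UPDATE b=17 (pending; pending now {a=24, b=17})
Op 9: UPDATE b=19 (pending; pending now {a=24, b=19})
Op 10: ROLLBACK: discarded pending ['a', 'b']; in_txn=False
ROLLBACK at op 10 discards: ['a', 'b']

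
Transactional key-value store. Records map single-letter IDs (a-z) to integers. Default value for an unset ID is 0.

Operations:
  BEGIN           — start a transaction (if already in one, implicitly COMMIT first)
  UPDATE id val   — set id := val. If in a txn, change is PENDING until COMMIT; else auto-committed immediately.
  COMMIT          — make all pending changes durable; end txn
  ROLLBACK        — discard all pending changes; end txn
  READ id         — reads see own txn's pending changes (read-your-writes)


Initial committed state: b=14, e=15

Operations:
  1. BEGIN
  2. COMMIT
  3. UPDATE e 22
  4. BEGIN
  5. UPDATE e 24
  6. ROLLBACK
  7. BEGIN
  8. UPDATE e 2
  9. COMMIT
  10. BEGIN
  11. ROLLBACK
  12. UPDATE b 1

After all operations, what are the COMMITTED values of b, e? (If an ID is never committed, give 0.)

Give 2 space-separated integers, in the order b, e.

Answer: 1 2

Derivation:
Initial committed: {b=14, e=15}
Op 1: BEGIN: in_txn=True, pending={}
Op 2: COMMIT: merged [] into committed; committed now {b=14, e=15}
Op 3: UPDATE e=22 (auto-commit; committed e=22)
Op 4: BEGIN: in_txn=True, pending={}
Op 5: UPDATE e=24 (pending; pending now {e=24})
Op 6: ROLLBACK: discarded pending ['e']; in_txn=False
Op 7: BEGIN: in_txn=True, pending={}
Op 8: UPDATE e=2 (pending; pending now {e=2})
Op 9: COMMIT: merged ['e'] into committed; committed now {b=14, e=2}
Op 10: BEGIN: in_txn=True, pending={}
Op 11: ROLLBACK: discarded pending []; in_txn=False
Op 12: UPDATE b=1 (auto-commit; committed b=1)
Final committed: {b=1, e=2}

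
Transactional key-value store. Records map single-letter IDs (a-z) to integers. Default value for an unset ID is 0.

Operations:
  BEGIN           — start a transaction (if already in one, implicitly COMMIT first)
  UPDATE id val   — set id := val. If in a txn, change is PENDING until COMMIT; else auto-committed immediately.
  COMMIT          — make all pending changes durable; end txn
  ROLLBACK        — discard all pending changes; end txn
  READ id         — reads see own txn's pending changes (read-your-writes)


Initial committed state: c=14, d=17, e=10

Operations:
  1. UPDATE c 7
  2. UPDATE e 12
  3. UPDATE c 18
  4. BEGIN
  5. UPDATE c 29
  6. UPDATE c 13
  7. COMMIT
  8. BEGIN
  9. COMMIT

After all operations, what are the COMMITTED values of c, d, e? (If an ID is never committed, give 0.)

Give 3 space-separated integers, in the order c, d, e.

Initial committed: {c=14, d=17, e=10}
Op 1: UPDATE c=7 (auto-commit; committed c=7)
Op 2: UPDATE e=12 (auto-commit; committed e=12)
Op 3: UPDATE c=18 (auto-commit; committed c=18)
Op 4: BEGIN: in_txn=True, pending={}
Op 5: UPDATE c=29 (pending; pending now {c=29})
Op 6: UPDATE c=13 (pending; pending now {c=13})
Op 7: COMMIT: merged ['c'] into committed; committed now {c=13, d=17, e=12}
Op 8: BEGIN: in_txn=True, pending={}
Op 9: COMMIT: merged [] into committed; committed now {c=13, d=17, e=12}
Final committed: {c=13, d=17, e=12}

Answer: 13 17 12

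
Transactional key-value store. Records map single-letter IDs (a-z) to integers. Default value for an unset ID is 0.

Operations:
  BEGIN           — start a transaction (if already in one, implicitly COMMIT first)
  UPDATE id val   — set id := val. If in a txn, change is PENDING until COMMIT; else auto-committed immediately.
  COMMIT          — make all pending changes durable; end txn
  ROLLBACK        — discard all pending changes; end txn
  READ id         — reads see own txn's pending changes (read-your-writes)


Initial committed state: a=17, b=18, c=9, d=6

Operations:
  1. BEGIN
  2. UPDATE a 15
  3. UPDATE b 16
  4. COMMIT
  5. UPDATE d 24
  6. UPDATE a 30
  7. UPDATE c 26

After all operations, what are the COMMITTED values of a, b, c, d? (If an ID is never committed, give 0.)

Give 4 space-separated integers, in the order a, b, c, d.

Answer: 30 16 26 24

Derivation:
Initial committed: {a=17, b=18, c=9, d=6}
Op 1: BEGIN: in_txn=True, pending={}
Op 2: UPDATE a=15 (pending; pending now {a=15})
Op 3: UPDATE b=16 (pending; pending now {a=15, b=16})
Op 4: COMMIT: merged ['a', 'b'] into committed; committed now {a=15, b=16, c=9, d=6}
Op 5: UPDATE d=24 (auto-commit; committed d=24)
Op 6: UPDATE a=30 (auto-commit; committed a=30)
Op 7: UPDATE c=26 (auto-commit; committed c=26)
Final committed: {a=30, b=16, c=26, d=24}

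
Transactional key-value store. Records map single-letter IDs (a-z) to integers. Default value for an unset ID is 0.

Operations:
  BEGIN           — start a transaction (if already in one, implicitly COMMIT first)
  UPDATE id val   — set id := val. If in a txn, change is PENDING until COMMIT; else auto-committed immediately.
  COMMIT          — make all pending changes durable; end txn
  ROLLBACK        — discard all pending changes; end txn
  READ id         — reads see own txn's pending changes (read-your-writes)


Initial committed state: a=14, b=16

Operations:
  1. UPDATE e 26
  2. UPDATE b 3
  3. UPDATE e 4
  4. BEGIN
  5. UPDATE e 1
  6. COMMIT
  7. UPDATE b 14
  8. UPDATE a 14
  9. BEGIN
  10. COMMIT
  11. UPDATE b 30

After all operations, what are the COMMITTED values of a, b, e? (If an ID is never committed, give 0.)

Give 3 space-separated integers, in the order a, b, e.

Answer: 14 30 1

Derivation:
Initial committed: {a=14, b=16}
Op 1: UPDATE e=26 (auto-commit; committed e=26)
Op 2: UPDATE b=3 (auto-commit; committed b=3)
Op 3: UPDATE e=4 (auto-commit; committed e=4)
Op 4: BEGIN: in_txn=True, pending={}
Op 5: UPDATE e=1 (pending; pending now {e=1})
Op 6: COMMIT: merged ['e'] into committed; committed now {a=14, b=3, e=1}
Op 7: UPDATE b=14 (auto-commit; committed b=14)
Op 8: UPDATE a=14 (auto-commit; committed a=14)
Op 9: BEGIN: in_txn=True, pending={}
Op 10: COMMIT: merged [] into committed; committed now {a=14, b=14, e=1}
Op 11: UPDATE b=30 (auto-commit; committed b=30)
Final committed: {a=14, b=30, e=1}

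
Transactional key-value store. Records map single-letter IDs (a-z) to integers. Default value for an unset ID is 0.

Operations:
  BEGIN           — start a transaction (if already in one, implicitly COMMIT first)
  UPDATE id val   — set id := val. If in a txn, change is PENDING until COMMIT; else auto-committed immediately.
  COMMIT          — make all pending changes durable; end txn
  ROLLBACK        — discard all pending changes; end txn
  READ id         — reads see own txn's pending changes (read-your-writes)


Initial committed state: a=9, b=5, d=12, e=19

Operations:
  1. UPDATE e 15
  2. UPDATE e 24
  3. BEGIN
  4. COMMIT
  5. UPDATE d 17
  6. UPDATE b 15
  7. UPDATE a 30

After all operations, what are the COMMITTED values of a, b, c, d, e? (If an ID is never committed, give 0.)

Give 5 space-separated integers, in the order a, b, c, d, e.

Initial committed: {a=9, b=5, d=12, e=19}
Op 1: UPDATE e=15 (auto-commit; committed e=15)
Op 2: UPDATE e=24 (auto-commit; committed e=24)
Op 3: BEGIN: in_txn=True, pending={}
Op 4: COMMIT: merged [] into committed; committed now {a=9, b=5, d=12, e=24}
Op 5: UPDATE d=17 (auto-commit; committed d=17)
Op 6: UPDATE b=15 (auto-commit; committed b=15)
Op 7: UPDATE a=30 (auto-commit; committed a=30)
Final committed: {a=30, b=15, d=17, e=24}

Answer: 30 15 0 17 24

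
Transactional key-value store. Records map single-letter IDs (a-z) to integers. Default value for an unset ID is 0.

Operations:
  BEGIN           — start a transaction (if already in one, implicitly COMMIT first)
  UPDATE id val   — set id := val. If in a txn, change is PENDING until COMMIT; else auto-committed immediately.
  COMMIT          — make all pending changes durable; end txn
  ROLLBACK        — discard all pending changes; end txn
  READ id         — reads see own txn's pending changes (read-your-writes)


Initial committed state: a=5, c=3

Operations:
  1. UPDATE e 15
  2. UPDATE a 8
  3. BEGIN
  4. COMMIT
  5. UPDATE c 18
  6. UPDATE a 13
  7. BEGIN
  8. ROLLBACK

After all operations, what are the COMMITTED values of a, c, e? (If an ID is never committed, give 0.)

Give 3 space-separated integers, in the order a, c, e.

Answer: 13 18 15

Derivation:
Initial committed: {a=5, c=3}
Op 1: UPDATE e=15 (auto-commit; committed e=15)
Op 2: UPDATE a=8 (auto-commit; committed a=8)
Op 3: BEGIN: in_txn=True, pending={}
Op 4: COMMIT: merged [] into committed; committed now {a=8, c=3, e=15}
Op 5: UPDATE c=18 (auto-commit; committed c=18)
Op 6: UPDATE a=13 (auto-commit; committed a=13)
Op 7: BEGIN: in_txn=True, pending={}
Op 8: ROLLBACK: discarded pending []; in_txn=False
Final committed: {a=13, c=18, e=15}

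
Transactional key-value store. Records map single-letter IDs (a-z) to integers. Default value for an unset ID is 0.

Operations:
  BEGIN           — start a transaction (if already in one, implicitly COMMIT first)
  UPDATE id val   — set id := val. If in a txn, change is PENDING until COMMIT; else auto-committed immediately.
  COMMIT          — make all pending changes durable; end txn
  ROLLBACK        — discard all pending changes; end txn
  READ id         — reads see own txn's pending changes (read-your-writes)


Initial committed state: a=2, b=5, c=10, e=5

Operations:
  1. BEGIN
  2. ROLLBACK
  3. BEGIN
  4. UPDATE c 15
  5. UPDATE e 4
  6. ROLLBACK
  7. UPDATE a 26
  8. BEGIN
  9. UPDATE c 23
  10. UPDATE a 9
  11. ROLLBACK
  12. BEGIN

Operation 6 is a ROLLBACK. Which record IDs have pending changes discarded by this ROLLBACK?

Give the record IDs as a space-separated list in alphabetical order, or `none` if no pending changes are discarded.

Answer: c e

Derivation:
Initial committed: {a=2, b=5, c=10, e=5}
Op 1: BEGIN: in_txn=True, pending={}
Op 2: ROLLBACK: discarded pending []; in_txn=False
Op 3: BEGIN: in_txn=True, pending={}
Op 4: UPDATE c=15 (pending; pending now {c=15})
Op 5: UPDATE e=4 (pending; pending now {c=15, e=4})
Op 6: ROLLBACK: discarded pending ['c', 'e']; in_txn=False
Op 7: UPDATE a=26 (auto-commit; committed a=26)
Op 8: BEGIN: in_txn=True, pending={}
Op 9: UPDATE c=23 (pending; pending now {c=23})
Op 10: UPDATE a=9 (pending; pending now {a=9, c=23})
Op 11: ROLLBACK: discarded pending ['a', 'c']; in_txn=False
Op 12: BEGIN: in_txn=True, pending={}
ROLLBACK at op 6 discards: ['c', 'e']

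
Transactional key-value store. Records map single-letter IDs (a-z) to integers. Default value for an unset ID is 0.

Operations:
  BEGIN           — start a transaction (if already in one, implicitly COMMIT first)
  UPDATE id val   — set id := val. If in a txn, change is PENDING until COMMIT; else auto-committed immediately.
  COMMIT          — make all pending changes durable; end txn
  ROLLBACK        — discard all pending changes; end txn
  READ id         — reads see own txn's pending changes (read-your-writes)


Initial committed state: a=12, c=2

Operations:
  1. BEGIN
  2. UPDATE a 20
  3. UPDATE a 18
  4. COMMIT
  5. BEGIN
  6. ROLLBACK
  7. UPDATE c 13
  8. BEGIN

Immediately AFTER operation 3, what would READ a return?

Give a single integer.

Initial committed: {a=12, c=2}
Op 1: BEGIN: in_txn=True, pending={}
Op 2: UPDATE a=20 (pending; pending now {a=20})
Op 3: UPDATE a=18 (pending; pending now {a=18})
After op 3: visible(a) = 18 (pending={a=18}, committed={a=12, c=2})

Answer: 18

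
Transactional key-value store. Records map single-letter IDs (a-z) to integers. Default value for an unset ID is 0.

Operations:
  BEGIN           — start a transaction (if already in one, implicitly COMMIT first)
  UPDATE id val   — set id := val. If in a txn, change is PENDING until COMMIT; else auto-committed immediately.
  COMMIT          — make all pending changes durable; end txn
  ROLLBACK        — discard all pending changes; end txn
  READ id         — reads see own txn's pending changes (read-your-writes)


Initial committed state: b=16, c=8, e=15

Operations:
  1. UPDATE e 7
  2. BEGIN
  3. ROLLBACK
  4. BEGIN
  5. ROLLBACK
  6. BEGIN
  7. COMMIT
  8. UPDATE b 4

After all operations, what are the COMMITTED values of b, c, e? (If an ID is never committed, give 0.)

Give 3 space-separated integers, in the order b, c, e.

Answer: 4 8 7

Derivation:
Initial committed: {b=16, c=8, e=15}
Op 1: UPDATE e=7 (auto-commit; committed e=7)
Op 2: BEGIN: in_txn=True, pending={}
Op 3: ROLLBACK: discarded pending []; in_txn=False
Op 4: BEGIN: in_txn=True, pending={}
Op 5: ROLLBACK: discarded pending []; in_txn=False
Op 6: BEGIN: in_txn=True, pending={}
Op 7: COMMIT: merged [] into committed; committed now {b=16, c=8, e=7}
Op 8: UPDATE b=4 (auto-commit; committed b=4)
Final committed: {b=4, c=8, e=7}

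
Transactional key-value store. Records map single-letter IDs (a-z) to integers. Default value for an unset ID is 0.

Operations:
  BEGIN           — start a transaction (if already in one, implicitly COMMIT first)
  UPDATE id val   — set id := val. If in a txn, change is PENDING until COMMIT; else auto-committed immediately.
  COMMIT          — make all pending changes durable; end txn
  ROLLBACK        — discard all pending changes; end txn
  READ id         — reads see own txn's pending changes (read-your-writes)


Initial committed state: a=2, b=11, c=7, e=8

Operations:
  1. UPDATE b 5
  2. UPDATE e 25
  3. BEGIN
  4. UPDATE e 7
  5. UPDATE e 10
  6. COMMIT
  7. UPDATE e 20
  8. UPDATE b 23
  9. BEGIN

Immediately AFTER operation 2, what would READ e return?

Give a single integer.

Initial committed: {a=2, b=11, c=7, e=8}
Op 1: UPDATE b=5 (auto-commit; committed b=5)
Op 2: UPDATE e=25 (auto-commit; committed e=25)
After op 2: visible(e) = 25 (pending={}, committed={a=2, b=5, c=7, e=25})

Answer: 25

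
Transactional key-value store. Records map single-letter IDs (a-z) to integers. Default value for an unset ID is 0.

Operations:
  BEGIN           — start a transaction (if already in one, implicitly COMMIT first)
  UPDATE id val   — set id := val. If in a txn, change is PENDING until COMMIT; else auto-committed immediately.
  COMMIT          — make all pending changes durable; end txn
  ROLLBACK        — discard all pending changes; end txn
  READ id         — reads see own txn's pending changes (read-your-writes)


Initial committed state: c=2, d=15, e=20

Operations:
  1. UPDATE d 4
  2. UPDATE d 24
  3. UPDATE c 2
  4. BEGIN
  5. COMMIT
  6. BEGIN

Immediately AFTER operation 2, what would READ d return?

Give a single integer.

Answer: 24

Derivation:
Initial committed: {c=2, d=15, e=20}
Op 1: UPDATE d=4 (auto-commit; committed d=4)
Op 2: UPDATE d=24 (auto-commit; committed d=24)
After op 2: visible(d) = 24 (pending={}, committed={c=2, d=24, e=20})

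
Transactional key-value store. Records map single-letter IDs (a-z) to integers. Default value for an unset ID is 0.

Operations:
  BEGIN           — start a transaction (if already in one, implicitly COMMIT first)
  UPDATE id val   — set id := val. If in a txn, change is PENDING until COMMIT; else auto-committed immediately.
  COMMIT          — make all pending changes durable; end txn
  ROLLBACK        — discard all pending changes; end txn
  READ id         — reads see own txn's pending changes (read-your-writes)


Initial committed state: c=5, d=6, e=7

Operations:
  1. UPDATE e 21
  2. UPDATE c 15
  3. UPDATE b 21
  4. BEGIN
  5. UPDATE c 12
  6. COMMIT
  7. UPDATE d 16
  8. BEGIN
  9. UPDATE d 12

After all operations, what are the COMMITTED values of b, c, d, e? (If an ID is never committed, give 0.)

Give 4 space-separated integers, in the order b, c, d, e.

Initial committed: {c=5, d=6, e=7}
Op 1: UPDATE e=21 (auto-commit; committed e=21)
Op 2: UPDATE c=15 (auto-commit; committed c=15)
Op 3: UPDATE b=21 (auto-commit; committed b=21)
Op 4: BEGIN: in_txn=True, pending={}
Op 5: UPDATE c=12 (pending; pending now {c=12})
Op 6: COMMIT: merged ['c'] into committed; committed now {b=21, c=12, d=6, e=21}
Op 7: UPDATE d=16 (auto-commit; committed d=16)
Op 8: BEGIN: in_txn=True, pending={}
Op 9: UPDATE d=12 (pending; pending now {d=12})
Final committed: {b=21, c=12, d=16, e=21}

Answer: 21 12 16 21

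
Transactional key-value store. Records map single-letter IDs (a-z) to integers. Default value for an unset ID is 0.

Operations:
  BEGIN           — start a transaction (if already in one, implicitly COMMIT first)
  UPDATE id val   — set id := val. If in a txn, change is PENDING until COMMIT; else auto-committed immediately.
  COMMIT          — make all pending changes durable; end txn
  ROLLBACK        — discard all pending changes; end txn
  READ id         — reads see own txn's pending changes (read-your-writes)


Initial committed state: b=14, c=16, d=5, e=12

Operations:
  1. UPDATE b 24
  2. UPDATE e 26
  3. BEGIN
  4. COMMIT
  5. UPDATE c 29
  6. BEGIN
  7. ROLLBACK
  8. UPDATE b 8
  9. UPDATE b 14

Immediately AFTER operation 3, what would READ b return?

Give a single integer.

Answer: 24

Derivation:
Initial committed: {b=14, c=16, d=5, e=12}
Op 1: UPDATE b=24 (auto-commit; committed b=24)
Op 2: UPDATE e=26 (auto-commit; committed e=26)
Op 3: BEGIN: in_txn=True, pending={}
After op 3: visible(b) = 24 (pending={}, committed={b=24, c=16, d=5, e=26})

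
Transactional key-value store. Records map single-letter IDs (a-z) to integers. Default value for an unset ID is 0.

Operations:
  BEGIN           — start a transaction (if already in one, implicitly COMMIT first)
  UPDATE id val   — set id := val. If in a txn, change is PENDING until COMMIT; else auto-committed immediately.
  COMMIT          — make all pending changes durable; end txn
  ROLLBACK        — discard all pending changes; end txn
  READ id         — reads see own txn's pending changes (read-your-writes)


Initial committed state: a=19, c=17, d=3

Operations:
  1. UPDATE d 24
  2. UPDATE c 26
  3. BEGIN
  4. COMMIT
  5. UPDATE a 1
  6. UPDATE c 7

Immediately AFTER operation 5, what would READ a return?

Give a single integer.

Initial committed: {a=19, c=17, d=3}
Op 1: UPDATE d=24 (auto-commit; committed d=24)
Op 2: UPDATE c=26 (auto-commit; committed c=26)
Op 3: BEGIN: in_txn=True, pending={}
Op 4: COMMIT: merged [] into committed; committed now {a=19, c=26, d=24}
Op 5: UPDATE a=1 (auto-commit; committed a=1)
After op 5: visible(a) = 1 (pending={}, committed={a=1, c=26, d=24})

Answer: 1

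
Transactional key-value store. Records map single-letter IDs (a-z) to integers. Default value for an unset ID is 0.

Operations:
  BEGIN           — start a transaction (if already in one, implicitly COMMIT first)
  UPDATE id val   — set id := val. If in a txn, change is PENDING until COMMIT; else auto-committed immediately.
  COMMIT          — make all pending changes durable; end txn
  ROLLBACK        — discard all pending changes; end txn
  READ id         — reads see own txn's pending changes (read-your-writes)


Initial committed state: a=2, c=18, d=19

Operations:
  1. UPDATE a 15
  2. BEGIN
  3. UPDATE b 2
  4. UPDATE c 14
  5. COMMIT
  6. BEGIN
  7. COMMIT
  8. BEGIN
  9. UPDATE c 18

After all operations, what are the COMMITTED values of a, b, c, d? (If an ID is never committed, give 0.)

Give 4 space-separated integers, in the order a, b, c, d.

Initial committed: {a=2, c=18, d=19}
Op 1: UPDATE a=15 (auto-commit; committed a=15)
Op 2: BEGIN: in_txn=True, pending={}
Op 3: UPDATE b=2 (pending; pending now {b=2})
Op 4: UPDATE c=14 (pending; pending now {b=2, c=14})
Op 5: COMMIT: merged ['b', 'c'] into committed; committed now {a=15, b=2, c=14, d=19}
Op 6: BEGIN: in_txn=True, pending={}
Op 7: COMMIT: merged [] into committed; committed now {a=15, b=2, c=14, d=19}
Op 8: BEGIN: in_txn=True, pending={}
Op 9: UPDATE c=18 (pending; pending now {c=18})
Final committed: {a=15, b=2, c=14, d=19}

Answer: 15 2 14 19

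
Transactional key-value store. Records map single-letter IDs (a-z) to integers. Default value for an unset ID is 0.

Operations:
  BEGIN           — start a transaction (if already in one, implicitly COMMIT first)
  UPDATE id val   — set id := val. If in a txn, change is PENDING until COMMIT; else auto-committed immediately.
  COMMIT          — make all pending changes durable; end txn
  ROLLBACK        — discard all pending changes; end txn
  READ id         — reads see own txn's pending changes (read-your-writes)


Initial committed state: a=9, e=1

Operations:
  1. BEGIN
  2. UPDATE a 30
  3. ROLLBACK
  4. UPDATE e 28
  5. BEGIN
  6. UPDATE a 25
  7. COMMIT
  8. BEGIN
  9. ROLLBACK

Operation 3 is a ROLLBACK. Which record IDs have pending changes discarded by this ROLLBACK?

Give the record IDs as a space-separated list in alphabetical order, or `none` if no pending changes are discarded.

Answer: a

Derivation:
Initial committed: {a=9, e=1}
Op 1: BEGIN: in_txn=True, pending={}
Op 2: UPDATE a=30 (pending; pending now {a=30})
Op 3: ROLLBACK: discarded pending ['a']; in_txn=False
Op 4: UPDATE e=28 (auto-commit; committed e=28)
Op 5: BEGIN: in_txn=True, pending={}
Op 6: UPDATE a=25 (pending; pending now {a=25})
Op 7: COMMIT: merged ['a'] into committed; committed now {a=25, e=28}
Op 8: BEGIN: in_txn=True, pending={}
Op 9: ROLLBACK: discarded pending []; in_txn=False
ROLLBACK at op 3 discards: ['a']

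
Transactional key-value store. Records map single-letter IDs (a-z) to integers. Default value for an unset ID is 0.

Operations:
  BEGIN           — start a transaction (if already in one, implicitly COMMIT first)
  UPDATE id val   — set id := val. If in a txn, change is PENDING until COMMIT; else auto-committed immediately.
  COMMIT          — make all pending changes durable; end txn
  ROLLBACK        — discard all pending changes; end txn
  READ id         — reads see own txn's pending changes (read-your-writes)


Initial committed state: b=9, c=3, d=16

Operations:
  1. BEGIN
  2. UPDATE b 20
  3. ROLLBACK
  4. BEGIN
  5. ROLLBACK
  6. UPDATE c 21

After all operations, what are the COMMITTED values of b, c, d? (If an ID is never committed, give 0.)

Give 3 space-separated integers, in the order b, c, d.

Initial committed: {b=9, c=3, d=16}
Op 1: BEGIN: in_txn=True, pending={}
Op 2: UPDATE b=20 (pending; pending now {b=20})
Op 3: ROLLBACK: discarded pending ['b']; in_txn=False
Op 4: BEGIN: in_txn=True, pending={}
Op 5: ROLLBACK: discarded pending []; in_txn=False
Op 6: UPDATE c=21 (auto-commit; committed c=21)
Final committed: {b=9, c=21, d=16}

Answer: 9 21 16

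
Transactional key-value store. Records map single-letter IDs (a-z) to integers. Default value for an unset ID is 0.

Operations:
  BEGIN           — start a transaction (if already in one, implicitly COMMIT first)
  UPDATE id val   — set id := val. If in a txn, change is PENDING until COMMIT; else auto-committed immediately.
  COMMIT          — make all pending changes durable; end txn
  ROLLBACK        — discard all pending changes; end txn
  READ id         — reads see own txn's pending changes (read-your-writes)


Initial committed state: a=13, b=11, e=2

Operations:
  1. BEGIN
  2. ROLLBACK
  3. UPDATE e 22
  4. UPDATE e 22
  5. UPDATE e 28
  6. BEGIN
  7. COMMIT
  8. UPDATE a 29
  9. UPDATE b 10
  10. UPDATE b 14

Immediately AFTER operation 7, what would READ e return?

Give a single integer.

Answer: 28

Derivation:
Initial committed: {a=13, b=11, e=2}
Op 1: BEGIN: in_txn=True, pending={}
Op 2: ROLLBACK: discarded pending []; in_txn=False
Op 3: UPDATE e=22 (auto-commit; committed e=22)
Op 4: UPDATE e=22 (auto-commit; committed e=22)
Op 5: UPDATE e=28 (auto-commit; committed e=28)
Op 6: BEGIN: in_txn=True, pending={}
Op 7: COMMIT: merged [] into committed; committed now {a=13, b=11, e=28}
After op 7: visible(e) = 28 (pending={}, committed={a=13, b=11, e=28})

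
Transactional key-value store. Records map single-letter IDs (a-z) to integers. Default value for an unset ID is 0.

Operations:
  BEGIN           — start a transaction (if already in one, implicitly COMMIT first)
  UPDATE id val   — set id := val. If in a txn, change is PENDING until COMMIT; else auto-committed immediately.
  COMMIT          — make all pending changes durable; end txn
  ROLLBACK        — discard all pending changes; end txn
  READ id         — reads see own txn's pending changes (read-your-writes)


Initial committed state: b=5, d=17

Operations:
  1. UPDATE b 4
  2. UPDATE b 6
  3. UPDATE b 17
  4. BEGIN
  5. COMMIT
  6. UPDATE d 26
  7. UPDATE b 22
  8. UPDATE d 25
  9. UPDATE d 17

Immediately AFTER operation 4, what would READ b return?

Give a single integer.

Answer: 17

Derivation:
Initial committed: {b=5, d=17}
Op 1: UPDATE b=4 (auto-commit; committed b=4)
Op 2: UPDATE b=6 (auto-commit; committed b=6)
Op 3: UPDATE b=17 (auto-commit; committed b=17)
Op 4: BEGIN: in_txn=True, pending={}
After op 4: visible(b) = 17 (pending={}, committed={b=17, d=17})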